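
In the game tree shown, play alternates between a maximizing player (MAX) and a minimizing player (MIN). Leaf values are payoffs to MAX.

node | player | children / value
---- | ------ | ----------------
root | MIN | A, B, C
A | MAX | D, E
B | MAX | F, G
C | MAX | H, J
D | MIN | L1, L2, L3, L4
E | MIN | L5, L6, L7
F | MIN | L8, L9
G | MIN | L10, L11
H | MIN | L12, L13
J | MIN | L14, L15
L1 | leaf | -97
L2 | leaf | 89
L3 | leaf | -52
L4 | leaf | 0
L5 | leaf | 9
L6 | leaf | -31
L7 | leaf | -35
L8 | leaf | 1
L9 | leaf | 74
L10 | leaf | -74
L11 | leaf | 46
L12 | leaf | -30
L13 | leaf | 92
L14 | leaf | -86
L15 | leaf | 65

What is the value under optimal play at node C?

H (MIN): min(-30, 92) = -30
J (MIN): min(-86, 65) = -86
C (MAX): max(-30, -86) = -30

-30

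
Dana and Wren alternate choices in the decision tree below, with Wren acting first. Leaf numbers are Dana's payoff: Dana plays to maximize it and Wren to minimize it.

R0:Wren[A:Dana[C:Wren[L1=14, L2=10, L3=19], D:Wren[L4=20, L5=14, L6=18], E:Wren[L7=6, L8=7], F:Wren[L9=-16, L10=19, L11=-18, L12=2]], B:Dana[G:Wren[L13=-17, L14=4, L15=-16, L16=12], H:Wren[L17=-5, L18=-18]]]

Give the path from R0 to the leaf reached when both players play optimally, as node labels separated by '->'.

C (Wren): min(14, 10, 19) = 10
D (Wren): min(20, 14, 18) = 14
E (Wren): min(6, 7) = 6
F (Wren): min(-16, 19, -18, 2) = -18
A (Dana): max(10, 14, 6, -18) = 14
G (Wren): min(-17, 4, -16, 12) = -17
H (Wren): min(-5, -18) = -18
B (Dana): max(-17, -18) = -17
R0 (Wren): min(14, -17) = -17
At R0, Wren picks B (lowest: -17).
At B, Dana picks G (highest: -17).
At G, Wren picks L13 (lowest: -17).
Terminal value -17.

R0 -> B -> G -> L13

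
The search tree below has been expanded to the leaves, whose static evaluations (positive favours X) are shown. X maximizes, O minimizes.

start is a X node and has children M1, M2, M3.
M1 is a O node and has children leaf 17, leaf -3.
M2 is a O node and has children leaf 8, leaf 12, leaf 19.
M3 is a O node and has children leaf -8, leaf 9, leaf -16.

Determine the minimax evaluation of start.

8

M1 (O): min(17, -3) = -3
M2 (O): min(8, 12, 19) = 8
M3 (O): min(-8, 9, -16) = -16
start (X): max(-3, 8, -16) = 8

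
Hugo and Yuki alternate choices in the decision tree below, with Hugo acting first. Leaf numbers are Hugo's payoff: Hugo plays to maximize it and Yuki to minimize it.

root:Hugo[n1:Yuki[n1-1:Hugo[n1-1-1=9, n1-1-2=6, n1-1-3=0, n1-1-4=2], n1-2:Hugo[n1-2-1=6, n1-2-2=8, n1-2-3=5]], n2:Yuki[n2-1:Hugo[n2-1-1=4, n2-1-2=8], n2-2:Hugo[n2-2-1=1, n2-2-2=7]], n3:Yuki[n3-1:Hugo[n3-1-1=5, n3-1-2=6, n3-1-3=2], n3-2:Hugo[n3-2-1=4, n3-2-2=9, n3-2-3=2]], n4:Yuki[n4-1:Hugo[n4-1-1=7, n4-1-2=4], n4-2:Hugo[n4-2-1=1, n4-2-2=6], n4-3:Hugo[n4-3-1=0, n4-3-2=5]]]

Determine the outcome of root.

8

n1-1 (Hugo): max(9, 6, 0, 2) = 9
n1-2 (Hugo): max(6, 8, 5) = 8
n1 (Yuki): min(9, 8) = 8
n2-1 (Hugo): max(4, 8) = 8
n2-2 (Hugo): max(1, 7) = 7
n2 (Yuki): min(8, 7) = 7
n3-1 (Hugo): max(5, 6, 2) = 6
n3-2 (Hugo): max(4, 9, 2) = 9
n3 (Yuki): min(6, 9) = 6
n4-1 (Hugo): max(7, 4) = 7
n4-2 (Hugo): max(1, 6) = 6
n4-3 (Hugo): max(0, 5) = 5
n4 (Yuki): min(7, 6, 5) = 5
root (Hugo): max(8, 7, 6, 5) = 8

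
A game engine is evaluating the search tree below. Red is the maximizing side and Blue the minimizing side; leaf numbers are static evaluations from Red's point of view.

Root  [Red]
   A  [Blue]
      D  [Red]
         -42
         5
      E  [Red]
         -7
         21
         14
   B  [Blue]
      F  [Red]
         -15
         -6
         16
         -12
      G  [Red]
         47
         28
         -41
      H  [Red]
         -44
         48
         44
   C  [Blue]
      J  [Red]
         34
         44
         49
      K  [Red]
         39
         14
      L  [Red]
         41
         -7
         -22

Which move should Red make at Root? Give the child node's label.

D (Red): max(-42, 5) = 5
E (Red): max(-7, 21, 14) = 21
A (Blue): min(5, 21) = 5
F (Red): max(-15, -6, 16, -12) = 16
G (Red): max(47, 28, -41) = 47
H (Red): max(-44, 48, 44) = 48
B (Blue): min(16, 47, 48) = 16
J (Red): max(34, 44, 49) = 49
K (Red): max(39, 14) = 39
L (Red): max(41, -7, -22) = 41
C (Blue): min(49, 39, 41) = 39
Root (Red): max(5, 16, 39) = 39
Red at Root wants the highest of {A=5, B=16, C=39}, so chooses C.

C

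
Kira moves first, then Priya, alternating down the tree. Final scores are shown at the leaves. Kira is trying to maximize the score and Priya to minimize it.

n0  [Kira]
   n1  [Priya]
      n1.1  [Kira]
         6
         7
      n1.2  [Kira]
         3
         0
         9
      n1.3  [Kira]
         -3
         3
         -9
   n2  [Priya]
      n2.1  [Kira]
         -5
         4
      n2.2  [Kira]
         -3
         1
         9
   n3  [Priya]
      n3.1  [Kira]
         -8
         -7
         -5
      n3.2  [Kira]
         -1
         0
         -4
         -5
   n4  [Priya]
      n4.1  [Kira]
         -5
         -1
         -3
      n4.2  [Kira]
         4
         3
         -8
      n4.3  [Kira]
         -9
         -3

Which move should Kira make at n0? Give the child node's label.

n1.1 (Kira): max(6, 7) = 7
n1.2 (Kira): max(3, 0, 9) = 9
n1.3 (Kira): max(-3, 3, -9) = 3
n1 (Priya): min(7, 9, 3) = 3
n2.1 (Kira): max(-5, 4) = 4
n2.2 (Kira): max(-3, 1, 9) = 9
n2 (Priya): min(4, 9) = 4
n3.1 (Kira): max(-8, -7, -5) = -5
n3.2 (Kira): max(-1, 0, -4, -5) = 0
n3 (Priya): min(-5, 0) = -5
n4.1 (Kira): max(-5, -1, -3) = -1
n4.2 (Kira): max(4, 3, -8) = 4
n4.3 (Kira): max(-9, -3) = -3
n4 (Priya): min(-1, 4, -3) = -3
n0 (Kira): max(3, 4, -5, -3) = 4
Kira at n0 wants the highest of {n1=3, n2=4, n3=-5, n4=-3}, so chooses n2.

n2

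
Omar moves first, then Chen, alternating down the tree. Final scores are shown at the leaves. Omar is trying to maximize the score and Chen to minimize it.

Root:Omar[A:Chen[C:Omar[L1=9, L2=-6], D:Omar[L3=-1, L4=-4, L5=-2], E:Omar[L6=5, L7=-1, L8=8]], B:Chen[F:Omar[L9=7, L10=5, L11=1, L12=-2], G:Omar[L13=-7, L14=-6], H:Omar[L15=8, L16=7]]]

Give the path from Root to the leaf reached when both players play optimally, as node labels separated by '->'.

C (Omar): max(9, -6) = 9
D (Omar): max(-1, -4, -2) = -1
E (Omar): max(5, -1, 8) = 8
A (Chen): min(9, -1, 8) = -1
F (Omar): max(7, 5, 1, -2) = 7
G (Omar): max(-7, -6) = -6
H (Omar): max(8, 7) = 8
B (Chen): min(7, -6, 8) = -6
Root (Omar): max(-1, -6) = -1
At Root, Omar picks A (highest: -1).
At A, Chen picks D (lowest: -1).
At D, Omar picks L3 (highest: -1).
Terminal value -1.

Root -> A -> D -> L3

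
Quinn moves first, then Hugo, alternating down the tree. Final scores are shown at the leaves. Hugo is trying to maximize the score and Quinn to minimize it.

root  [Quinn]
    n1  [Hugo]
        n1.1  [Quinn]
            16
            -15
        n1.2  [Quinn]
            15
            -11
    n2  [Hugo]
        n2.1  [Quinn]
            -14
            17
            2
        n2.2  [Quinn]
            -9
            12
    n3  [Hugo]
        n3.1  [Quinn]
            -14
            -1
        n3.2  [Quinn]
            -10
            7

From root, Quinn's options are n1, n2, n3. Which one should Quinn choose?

n1.1 (Quinn): min(16, -15) = -15
n1.2 (Quinn): min(15, -11) = -11
n1 (Hugo): max(-15, -11) = -11
n2.1 (Quinn): min(-14, 17, 2) = -14
n2.2 (Quinn): min(-9, 12) = -9
n2 (Hugo): max(-14, -9) = -9
n3.1 (Quinn): min(-14, -1) = -14
n3.2 (Quinn): min(-10, 7) = -10
n3 (Hugo): max(-14, -10) = -10
root (Quinn): min(-11, -9, -10) = -11
Quinn at root wants the lowest of {n1=-11, n2=-9, n3=-10}, so chooses n1.

n1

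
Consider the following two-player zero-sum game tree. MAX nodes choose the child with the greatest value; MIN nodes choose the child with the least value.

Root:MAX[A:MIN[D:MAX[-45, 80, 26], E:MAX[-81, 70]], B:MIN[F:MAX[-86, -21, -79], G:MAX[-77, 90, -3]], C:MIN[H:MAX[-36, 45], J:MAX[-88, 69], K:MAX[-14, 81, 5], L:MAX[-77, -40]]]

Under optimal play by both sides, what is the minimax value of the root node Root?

D (MAX): max(-45, 80, 26) = 80
E (MAX): max(-81, 70) = 70
A (MIN): min(80, 70) = 70
F (MAX): max(-86, -21, -79) = -21
G (MAX): max(-77, 90, -3) = 90
B (MIN): min(-21, 90) = -21
H (MAX): max(-36, 45) = 45
J (MAX): max(-88, 69) = 69
K (MAX): max(-14, 81, 5) = 81
L (MAX): max(-77, -40) = -40
C (MIN): min(45, 69, 81, -40) = -40
Root (MAX): max(70, -21, -40) = 70

70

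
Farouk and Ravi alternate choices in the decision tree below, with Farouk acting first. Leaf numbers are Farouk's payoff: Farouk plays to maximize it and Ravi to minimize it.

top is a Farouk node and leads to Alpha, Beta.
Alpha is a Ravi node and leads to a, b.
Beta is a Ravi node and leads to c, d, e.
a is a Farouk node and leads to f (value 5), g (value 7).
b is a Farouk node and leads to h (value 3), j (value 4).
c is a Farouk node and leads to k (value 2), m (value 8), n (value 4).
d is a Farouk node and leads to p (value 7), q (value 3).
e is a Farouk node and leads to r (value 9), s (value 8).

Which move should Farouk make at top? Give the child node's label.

a (Farouk): max(5, 7) = 7
b (Farouk): max(3, 4) = 4
Alpha (Ravi): min(7, 4) = 4
c (Farouk): max(2, 8, 4) = 8
d (Farouk): max(7, 3) = 7
e (Farouk): max(9, 8) = 9
Beta (Ravi): min(8, 7, 9) = 7
top (Farouk): max(4, 7) = 7
Farouk at top wants the highest of {Alpha=4, Beta=7}, so chooses Beta.

Beta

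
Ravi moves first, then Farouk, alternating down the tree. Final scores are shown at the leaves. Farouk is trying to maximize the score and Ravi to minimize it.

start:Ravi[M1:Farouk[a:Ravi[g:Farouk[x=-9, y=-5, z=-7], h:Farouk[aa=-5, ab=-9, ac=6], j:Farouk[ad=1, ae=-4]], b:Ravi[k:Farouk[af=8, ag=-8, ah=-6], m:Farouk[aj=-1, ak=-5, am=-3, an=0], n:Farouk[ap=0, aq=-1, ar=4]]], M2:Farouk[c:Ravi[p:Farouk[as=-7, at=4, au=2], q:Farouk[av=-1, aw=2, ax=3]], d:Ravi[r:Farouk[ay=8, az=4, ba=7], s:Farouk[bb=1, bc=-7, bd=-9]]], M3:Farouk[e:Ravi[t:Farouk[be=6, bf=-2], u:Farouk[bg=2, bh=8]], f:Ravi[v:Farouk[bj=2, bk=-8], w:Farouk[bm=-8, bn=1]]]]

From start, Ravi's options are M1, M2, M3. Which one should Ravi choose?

g (Farouk): max(-9, -5, -7) = -5
h (Farouk): max(-5, -9, 6) = 6
j (Farouk): max(1, -4) = 1
a (Ravi): min(-5, 6, 1) = -5
k (Farouk): max(8, -8, -6) = 8
m (Farouk): max(-1, -5, -3, 0) = 0
n (Farouk): max(0, -1, 4) = 4
b (Ravi): min(8, 0, 4) = 0
M1 (Farouk): max(-5, 0) = 0
p (Farouk): max(-7, 4, 2) = 4
q (Farouk): max(-1, 2, 3) = 3
c (Ravi): min(4, 3) = 3
r (Farouk): max(8, 4, 7) = 8
s (Farouk): max(1, -7, -9) = 1
d (Ravi): min(8, 1) = 1
M2 (Farouk): max(3, 1) = 3
t (Farouk): max(6, -2) = 6
u (Farouk): max(2, 8) = 8
e (Ravi): min(6, 8) = 6
v (Farouk): max(2, -8) = 2
w (Farouk): max(-8, 1) = 1
f (Ravi): min(2, 1) = 1
M3 (Farouk): max(6, 1) = 6
start (Ravi): min(0, 3, 6) = 0
Ravi at start wants the lowest of {M1=0, M2=3, M3=6}, so chooses M1.

M1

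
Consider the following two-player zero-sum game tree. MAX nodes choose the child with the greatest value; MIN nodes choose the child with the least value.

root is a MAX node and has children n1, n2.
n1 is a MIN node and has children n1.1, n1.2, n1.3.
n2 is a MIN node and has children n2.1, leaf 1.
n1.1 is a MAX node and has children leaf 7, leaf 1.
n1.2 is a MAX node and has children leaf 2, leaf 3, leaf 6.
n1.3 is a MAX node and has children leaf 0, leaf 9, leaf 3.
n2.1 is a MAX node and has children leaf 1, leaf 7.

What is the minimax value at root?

6

n1.1 (MAX): max(7, 1) = 7
n1.2 (MAX): max(2, 3, 6) = 6
n1.3 (MAX): max(0, 9, 3) = 9
n1 (MIN): min(7, 6, 9) = 6
n2.1 (MAX): max(1, 7) = 7
n2 (MIN): min(7, 1) = 1
root (MAX): max(6, 1) = 6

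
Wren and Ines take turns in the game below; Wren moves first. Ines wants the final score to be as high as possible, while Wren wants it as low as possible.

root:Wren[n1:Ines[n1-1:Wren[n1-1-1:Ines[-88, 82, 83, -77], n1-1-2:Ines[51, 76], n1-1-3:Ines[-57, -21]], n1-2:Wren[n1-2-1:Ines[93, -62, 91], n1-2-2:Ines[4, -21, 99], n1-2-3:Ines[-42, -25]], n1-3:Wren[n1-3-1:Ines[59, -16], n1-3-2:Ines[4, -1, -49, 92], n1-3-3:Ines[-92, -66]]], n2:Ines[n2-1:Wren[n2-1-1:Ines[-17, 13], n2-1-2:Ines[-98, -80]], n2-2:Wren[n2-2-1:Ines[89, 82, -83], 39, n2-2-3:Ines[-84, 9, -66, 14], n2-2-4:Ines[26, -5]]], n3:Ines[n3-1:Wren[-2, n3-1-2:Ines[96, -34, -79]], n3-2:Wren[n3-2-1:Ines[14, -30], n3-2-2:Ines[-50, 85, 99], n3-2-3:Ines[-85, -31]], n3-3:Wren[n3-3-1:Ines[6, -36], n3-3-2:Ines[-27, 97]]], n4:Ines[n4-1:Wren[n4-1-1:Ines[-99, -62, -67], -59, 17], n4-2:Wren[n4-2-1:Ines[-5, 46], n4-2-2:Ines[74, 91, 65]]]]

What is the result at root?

-21

n1-1-1 (Ines): max(-88, 82, 83, -77) = 83
n1-1-2 (Ines): max(51, 76) = 76
n1-1-3 (Ines): max(-57, -21) = -21
n1-1 (Wren): min(83, 76, -21) = -21
n1-2-1 (Ines): max(93, -62, 91) = 93
n1-2-2 (Ines): max(4, -21, 99) = 99
n1-2-3 (Ines): max(-42, -25) = -25
n1-2 (Wren): min(93, 99, -25) = -25
n1-3-1 (Ines): max(59, -16) = 59
n1-3-2 (Ines): max(4, -1, -49, 92) = 92
n1-3-3 (Ines): max(-92, -66) = -66
n1-3 (Wren): min(59, 92, -66) = -66
n1 (Ines): max(-21, -25, -66) = -21
n2-1-1 (Ines): max(-17, 13) = 13
n2-1-2 (Ines): max(-98, -80) = -80
n2-1 (Wren): min(13, -80) = -80
n2-2-1 (Ines): max(89, 82, -83) = 89
n2-2-3 (Ines): max(-84, 9, -66, 14) = 14
n2-2-4 (Ines): max(26, -5) = 26
n2-2 (Wren): min(89, 39, 14, 26) = 14
n2 (Ines): max(-80, 14) = 14
n3-1-2 (Ines): max(96, -34, -79) = 96
n3-1 (Wren): min(-2, 96) = -2
n3-2-1 (Ines): max(14, -30) = 14
n3-2-2 (Ines): max(-50, 85, 99) = 99
n3-2-3 (Ines): max(-85, -31) = -31
n3-2 (Wren): min(14, 99, -31) = -31
n3-3-1 (Ines): max(6, -36) = 6
n3-3-2 (Ines): max(-27, 97) = 97
n3-3 (Wren): min(6, 97) = 6
n3 (Ines): max(-2, -31, 6) = 6
n4-1-1 (Ines): max(-99, -62, -67) = -62
n4-1 (Wren): min(-62, -59, 17) = -62
n4-2-1 (Ines): max(-5, 46) = 46
n4-2-2 (Ines): max(74, 91, 65) = 91
n4-2 (Wren): min(46, 91) = 46
n4 (Ines): max(-62, 46) = 46
root (Wren): min(-21, 14, 6, 46) = -21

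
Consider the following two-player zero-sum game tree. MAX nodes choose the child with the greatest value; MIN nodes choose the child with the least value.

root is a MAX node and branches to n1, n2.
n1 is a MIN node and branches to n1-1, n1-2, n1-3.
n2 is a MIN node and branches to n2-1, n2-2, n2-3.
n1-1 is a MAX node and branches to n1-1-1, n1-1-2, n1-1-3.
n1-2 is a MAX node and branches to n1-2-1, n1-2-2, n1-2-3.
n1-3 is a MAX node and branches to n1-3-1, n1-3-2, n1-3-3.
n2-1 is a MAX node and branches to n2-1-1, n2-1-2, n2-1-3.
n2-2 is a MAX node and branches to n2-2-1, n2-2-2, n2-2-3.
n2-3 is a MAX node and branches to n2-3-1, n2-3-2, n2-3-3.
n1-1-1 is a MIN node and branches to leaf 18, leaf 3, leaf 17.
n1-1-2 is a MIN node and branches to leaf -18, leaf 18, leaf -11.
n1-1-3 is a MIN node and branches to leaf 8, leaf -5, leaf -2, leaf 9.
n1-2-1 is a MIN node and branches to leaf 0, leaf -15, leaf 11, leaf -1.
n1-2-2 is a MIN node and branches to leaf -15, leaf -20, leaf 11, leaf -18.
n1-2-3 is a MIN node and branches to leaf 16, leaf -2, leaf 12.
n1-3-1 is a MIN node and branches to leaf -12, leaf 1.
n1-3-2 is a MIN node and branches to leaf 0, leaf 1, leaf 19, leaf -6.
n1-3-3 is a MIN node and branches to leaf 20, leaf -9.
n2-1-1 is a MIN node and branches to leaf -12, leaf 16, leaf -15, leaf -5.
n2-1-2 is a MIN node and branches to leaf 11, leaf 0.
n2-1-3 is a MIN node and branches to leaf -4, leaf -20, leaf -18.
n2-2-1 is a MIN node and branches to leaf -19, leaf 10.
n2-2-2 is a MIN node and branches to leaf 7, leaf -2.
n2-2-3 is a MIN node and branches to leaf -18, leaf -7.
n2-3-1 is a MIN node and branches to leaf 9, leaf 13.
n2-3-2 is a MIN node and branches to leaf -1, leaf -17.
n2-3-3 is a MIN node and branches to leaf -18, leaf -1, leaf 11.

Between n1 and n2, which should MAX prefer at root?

n2

n1-1-1 (MIN): min(18, 3, 17) = 3
n1-1-2 (MIN): min(-18, 18, -11) = -18
n1-1-3 (MIN): min(8, -5, -2, 9) = -5
n1-1 (MAX): max(3, -18, -5) = 3
n1-2-1 (MIN): min(0, -15, 11, -1) = -15
n1-2-2 (MIN): min(-15, -20, 11, -18) = -20
n1-2-3 (MIN): min(16, -2, 12) = -2
n1-2 (MAX): max(-15, -20, -2) = -2
n1-3-1 (MIN): min(-12, 1) = -12
n1-3-2 (MIN): min(0, 1, 19, -6) = -6
n1-3-3 (MIN): min(20, -9) = -9
n1-3 (MAX): max(-12, -6, -9) = -6
n1 (MIN): min(3, -2, -6) = -6
n2-1-1 (MIN): min(-12, 16, -15, -5) = -15
n2-1-2 (MIN): min(11, 0) = 0
n2-1-3 (MIN): min(-4, -20, -18) = -20
n2-1 (MAX): max(-15, 0, -20) = 0
n2-2-1 (MIN): min(-19, 10) = -19
n2-2-2 (MIN): min(7, -2) = -2
n2-2-3 (MIN): min(-18, -7) = -18
n2-2 (MAX): max(-19, -2, -18) = -2
n2-3-1 (MIN): min(9, 13) = 9
n2-3-2 (MIN): min(-1, -17) = -17
n2-3-3 (MIN): min(-18, -1, 11) = -18
n2-3 (MAX): max(9, -17, -18) = 9
n2 (MIN): min(0, -2, 9) = -2
MAX prefers the higher value; n1=-6, n2=-2. n2 is better since -2 > -6.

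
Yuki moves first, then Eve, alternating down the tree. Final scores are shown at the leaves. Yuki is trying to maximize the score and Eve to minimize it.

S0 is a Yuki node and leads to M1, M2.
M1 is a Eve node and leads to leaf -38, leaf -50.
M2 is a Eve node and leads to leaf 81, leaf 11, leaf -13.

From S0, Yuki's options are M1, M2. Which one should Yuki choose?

M2

M1 (Eve): min(-38, -50) = -50
M2 (Eve): min(81, 11, -13) = -13
S0 (Yuki): max(-50, -13) = -13
Yuki at S0 wants the highest of {M1=-50, M2=-13}, so chooses M2.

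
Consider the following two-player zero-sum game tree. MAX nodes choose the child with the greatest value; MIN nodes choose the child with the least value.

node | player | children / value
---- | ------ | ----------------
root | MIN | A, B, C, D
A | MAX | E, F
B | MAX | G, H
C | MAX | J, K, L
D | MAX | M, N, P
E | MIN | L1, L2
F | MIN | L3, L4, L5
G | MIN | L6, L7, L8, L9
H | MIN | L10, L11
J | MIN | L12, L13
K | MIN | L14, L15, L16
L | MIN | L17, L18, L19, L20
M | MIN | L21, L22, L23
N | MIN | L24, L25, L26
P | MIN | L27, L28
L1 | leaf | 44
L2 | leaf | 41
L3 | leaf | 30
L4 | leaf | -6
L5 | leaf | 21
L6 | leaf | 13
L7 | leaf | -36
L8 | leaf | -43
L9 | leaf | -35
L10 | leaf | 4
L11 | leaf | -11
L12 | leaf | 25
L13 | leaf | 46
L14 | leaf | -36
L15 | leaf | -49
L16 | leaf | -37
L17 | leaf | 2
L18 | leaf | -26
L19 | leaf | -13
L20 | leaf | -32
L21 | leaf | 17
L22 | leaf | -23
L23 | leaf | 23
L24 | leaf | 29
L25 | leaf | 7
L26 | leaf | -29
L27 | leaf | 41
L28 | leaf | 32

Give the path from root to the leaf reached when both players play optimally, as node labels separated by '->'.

E (MIN): min(44, 41) = 41
F (MIN): min(30, -6, 21) = -6
A (MAX): max(41, -6) = 41
G (MIN): min(13, -36, -43, -35) = -43
H (MIN): min(4, -11) = -11
B (MAX): max(-43, -11) = -11
J (MIN): min(25, 46) = 25
K (MIN): min(-36, -49, -37) = -49
L (MIN): min(2, -26, -13, -32) = -32
C (MAX): max(25, -49, -32) = 25
M (MIN): min(17, -23, 23) = -23
N (MIN): min(29, 7, -29) = -29
P (MIN): min(41, 32) = 32
D (MAX): max(-23, -29, 32) = 32
root (MIN): min(41, -11, 25, 32) = -11
At root, MIN picks B (lowest: -11).
At B, MAX picks H (highest: -11).
At H, MIN picks L11 (lowest: -11).
Terminal value -11.

root -> B -> H -> L11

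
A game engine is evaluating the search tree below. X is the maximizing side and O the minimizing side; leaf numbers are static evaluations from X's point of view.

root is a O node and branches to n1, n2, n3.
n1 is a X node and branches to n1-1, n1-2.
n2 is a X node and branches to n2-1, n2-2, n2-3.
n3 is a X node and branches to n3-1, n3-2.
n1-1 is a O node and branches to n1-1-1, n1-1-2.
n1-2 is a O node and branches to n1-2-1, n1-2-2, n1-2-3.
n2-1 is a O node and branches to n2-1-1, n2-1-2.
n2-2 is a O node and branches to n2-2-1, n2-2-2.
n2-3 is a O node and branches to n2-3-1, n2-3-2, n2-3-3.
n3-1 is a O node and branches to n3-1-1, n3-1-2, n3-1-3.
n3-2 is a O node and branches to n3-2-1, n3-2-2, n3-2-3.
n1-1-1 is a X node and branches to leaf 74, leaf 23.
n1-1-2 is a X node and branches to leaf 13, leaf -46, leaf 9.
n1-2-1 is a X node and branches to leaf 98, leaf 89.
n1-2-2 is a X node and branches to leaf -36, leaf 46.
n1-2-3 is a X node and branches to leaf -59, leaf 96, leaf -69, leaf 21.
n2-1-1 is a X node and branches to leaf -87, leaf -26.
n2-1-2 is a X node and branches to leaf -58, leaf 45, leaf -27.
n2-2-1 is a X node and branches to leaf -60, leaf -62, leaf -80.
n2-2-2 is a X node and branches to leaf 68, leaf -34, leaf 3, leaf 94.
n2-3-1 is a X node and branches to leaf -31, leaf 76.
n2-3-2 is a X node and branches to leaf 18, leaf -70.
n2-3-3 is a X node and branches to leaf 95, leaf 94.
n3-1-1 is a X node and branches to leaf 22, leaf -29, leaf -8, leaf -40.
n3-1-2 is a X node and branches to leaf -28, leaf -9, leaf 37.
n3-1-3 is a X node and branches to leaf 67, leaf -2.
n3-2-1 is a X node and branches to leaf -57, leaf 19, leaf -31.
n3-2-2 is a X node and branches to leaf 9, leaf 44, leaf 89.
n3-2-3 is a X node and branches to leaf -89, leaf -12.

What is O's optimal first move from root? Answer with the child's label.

n1-1-1 (X): max(74, 23) = 74
n1-1-2 (X): max(13, -46, 9) = 13
n1-1 (O): min(74, 13) = 13
n1-2-1 (X): max(98, 89) = 98
n1-2-2 (X): max(-36, 46) = 46
n1-2-3 (X): max(-59, 96, -69, 21) = 96
n1-2 (O): min(98, 46, 96) = 46
n1 (X): max(13, 46) = 46
n2-1-1 (X): max(-87, -26) = -26
n2-1-2 (X): max(-58, 45, -27) = 45
n2-1 (O): min(-26, 45) = -26
n2-2-1 (X): max(-60, -62, -80) = -60
n2-2-2 (X): max(68, -34, 3, 94) = 94
n2-2 (O): min(-60, 94) = -60
n2-3-1 (X): max(-31, 76) = 76
n2-3-2 (X): max(18, -70) = 18
n2-3-3 (X): max(95, 94) = 95
n2-3 (O): min(76, 18, 95) = 18
n2 (X): max(-26, -60, 18) = 18
n3-1-1 (X): max(22, -29, -8, -40) = 22
n3-1-2 (X): max(-28, -9, 37) = 37
n3-1-3 (X): max(67, -2) = 67
n3-1 (O): min(22, 37, 67) = 22
n3-2-1 (X): max(-57, 19, -31) = 19
n3-2-2 (X): max(9, 44, 89) = 89
n3-2-3 (X): max(-89, -12) = -12
n3-2 (O): min(19, 89, -12) = -12
n3 (X): max(22, -12) = 22
root (O): min(46, 18, 22) = 18
O at root wants the lowest of {n1=46, n2=18, n3=22}, so chooses n2.

n2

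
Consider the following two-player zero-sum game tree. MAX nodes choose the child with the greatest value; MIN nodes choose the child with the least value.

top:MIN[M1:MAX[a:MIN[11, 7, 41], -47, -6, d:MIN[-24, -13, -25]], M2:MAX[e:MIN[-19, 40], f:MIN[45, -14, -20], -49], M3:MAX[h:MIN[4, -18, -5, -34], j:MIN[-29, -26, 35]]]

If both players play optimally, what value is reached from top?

a (MIN): min(11, 7, 41) = 7
d (MIN): min(-24, -13, -25) = -25
M1 (MAX): max(7, -47, -6, -25) = 7
e (MIN): min(-19, 40) = -19
f (MIN): min(45, -14, -20) = -20
M2 (MAX): max(-19, -20, -49) = -19
h (MIN): min(4, -18, -5, -34) = -34
j (MIN): min(-29, -26, 35) = -29
M3 (MAX): max(-34, -29) = -29
top (MIN): min(7, -19, -29) = -29

-29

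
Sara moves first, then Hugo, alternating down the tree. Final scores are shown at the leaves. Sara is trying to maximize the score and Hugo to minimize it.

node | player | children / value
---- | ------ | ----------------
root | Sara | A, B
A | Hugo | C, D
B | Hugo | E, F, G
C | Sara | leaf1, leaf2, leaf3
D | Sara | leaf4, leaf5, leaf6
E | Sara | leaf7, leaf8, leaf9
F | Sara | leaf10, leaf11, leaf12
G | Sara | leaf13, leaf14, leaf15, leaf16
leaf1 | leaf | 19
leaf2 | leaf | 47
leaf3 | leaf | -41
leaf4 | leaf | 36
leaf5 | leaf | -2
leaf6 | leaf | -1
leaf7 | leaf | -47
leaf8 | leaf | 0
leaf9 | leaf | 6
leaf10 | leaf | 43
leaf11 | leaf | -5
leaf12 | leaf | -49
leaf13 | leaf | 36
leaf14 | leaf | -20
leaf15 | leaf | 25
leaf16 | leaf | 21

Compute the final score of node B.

6

E (Sara): max(-47, 0, 6) = 6
F (Sara): max(43, -5, -49) = 43
G (Sara): max(36, -20, 25, 21) = 36
B (Hugo): min(6, 43, 36) = 6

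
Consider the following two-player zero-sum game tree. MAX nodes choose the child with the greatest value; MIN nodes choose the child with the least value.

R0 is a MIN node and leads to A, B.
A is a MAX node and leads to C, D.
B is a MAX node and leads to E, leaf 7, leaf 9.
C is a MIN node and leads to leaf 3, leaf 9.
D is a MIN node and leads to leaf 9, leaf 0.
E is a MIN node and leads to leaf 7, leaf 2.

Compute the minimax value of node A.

C (MIN): min(3, 9) = 3
D (MIN): min(9, 0) = 0
A (MAX): max(3, 0) = 3

3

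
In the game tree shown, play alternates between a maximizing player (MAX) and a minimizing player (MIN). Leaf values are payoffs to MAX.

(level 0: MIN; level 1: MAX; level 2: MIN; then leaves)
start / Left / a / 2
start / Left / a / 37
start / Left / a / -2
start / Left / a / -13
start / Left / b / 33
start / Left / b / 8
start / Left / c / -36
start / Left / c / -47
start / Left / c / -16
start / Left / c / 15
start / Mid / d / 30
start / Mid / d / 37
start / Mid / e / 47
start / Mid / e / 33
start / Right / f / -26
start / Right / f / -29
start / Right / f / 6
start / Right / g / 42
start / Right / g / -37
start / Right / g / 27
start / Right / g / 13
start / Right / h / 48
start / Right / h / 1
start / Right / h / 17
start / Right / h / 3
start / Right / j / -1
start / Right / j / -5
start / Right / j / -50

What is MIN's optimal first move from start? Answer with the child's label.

a (MIN): min(2, 37, -2, -13) = -13
b (MIN): min(33, 8) = 8
c (MIN): min(-36, -47, -16, 15) = -47
Left (MAX): max(-13, 8, -47) = 8
d (MIN): min(30, 37) = 30
e (MIN): min(47, 33) = 33
Mid (MAX): max(30, 33) = 33
f (MIN): min(-26, -29, 6) = -29
g (MIN): min(42, -37, 27, 13) = -37
h (MIN): min(48, 1, 17, 3) = 1
j (MIN): min(-1, -5, -50) = -50
Right (MAX): max(-29, -37, 1, -50) = 1
start (MIN): min(8, 33, 1) = 1
MIN at start wants the lowest of {Left=8, Mid=33, Right=1}, so chooses Right.

Right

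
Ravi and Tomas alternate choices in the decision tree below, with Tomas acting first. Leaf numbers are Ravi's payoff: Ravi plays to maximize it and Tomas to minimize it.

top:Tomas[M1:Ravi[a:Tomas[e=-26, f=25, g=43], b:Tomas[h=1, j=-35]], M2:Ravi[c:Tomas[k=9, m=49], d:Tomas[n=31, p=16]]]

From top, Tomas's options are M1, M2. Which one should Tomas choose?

a (Tomas): min(-26, 25, 43) = -26
b (Tomas): min(1, -35) = -35
M1 (Ravi): max(-26, -35) = -26
c (Tomas): min(9, 49) = 9
d (Tomas): min(31, 16) = 16
M2 (Ravi): max(9, 16) = 16
top (Tomas): min(-26, 16) = -26
Tomas at top wants the lowest of {M1=-26, M2=16}, so chooses M1.

M1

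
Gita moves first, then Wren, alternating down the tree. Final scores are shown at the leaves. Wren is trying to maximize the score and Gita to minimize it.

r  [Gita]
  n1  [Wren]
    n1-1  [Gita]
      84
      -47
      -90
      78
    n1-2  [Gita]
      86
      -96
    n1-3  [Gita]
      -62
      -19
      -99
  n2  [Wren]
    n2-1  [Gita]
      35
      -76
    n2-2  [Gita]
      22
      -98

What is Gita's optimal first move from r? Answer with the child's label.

n1-1 (Gita): min(84, -47, -90, 78) = -90
n1-2 (Gita): min(86, -96) = -96
n1-3 (Gita): min(-62, -19, -99) = -99
n1 (Wren): max(-90, -96, -99) = -90
n2-1 (Gita): min(35, -76) = -76
n2-2 (Gita): min(22, -98) = -98
n2 (Wren): max(-76, -98) = -76
r (Gita): min(-90, -76) = -90
Gita at r wants the lowest of {n1=-90, n2=-76}, so chooses n1.

n1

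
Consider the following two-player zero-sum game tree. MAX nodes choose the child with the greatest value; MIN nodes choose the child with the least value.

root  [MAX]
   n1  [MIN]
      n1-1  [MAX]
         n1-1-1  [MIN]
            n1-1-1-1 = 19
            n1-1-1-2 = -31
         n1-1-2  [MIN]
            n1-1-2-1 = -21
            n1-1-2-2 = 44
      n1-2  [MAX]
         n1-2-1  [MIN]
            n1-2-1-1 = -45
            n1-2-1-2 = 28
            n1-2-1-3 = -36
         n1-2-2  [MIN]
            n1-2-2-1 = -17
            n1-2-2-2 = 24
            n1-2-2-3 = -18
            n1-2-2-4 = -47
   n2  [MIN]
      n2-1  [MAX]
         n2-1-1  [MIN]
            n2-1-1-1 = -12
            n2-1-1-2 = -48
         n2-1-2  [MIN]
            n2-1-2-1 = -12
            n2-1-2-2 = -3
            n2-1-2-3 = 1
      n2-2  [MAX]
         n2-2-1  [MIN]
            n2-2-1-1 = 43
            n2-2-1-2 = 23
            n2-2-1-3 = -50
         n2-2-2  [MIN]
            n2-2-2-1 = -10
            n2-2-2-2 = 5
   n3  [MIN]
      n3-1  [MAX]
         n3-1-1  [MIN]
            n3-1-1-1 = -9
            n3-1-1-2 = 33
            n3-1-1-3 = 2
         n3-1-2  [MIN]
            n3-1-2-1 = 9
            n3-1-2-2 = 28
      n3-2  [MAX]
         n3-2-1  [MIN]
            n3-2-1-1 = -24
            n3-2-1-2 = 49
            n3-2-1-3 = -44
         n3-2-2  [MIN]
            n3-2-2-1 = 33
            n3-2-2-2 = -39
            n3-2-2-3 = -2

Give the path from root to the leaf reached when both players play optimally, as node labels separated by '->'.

root -> n2 -> n2-1 -> n2-1-2 -> n2-1-2-1

n1-1-1 (MIN): min(19, -31) = -31
n1-1-2 (MIN): min(-21, 44) = -21
n1-1 (MAX): max(-31, -21) = -21
n1-2-1 (MIN): min(-45, 28, -36) = -45
n1-2-2 (MIN): min(-17, 24, -18, -47) = -47
n1-2 (MAX): max(-45, -47) = -45
n1 (MIN): min(-21, -45) = -45
n2-1-1 (MIN): min(-12, -48) = -48
n2-1-2 (MIN): min(-12, -3, 1) = -12
n2-1 (MAX): max(-48, -12) = -12
n2-2-1 (MIN): min(43, 23, -50) = -50
n2-2-2 (MIN): min(-10, 5) = -10
n2-2 (MAX): max(-50, -10) = -10
n2 (MIN): min(-12, -10) = -12
n3-1-1 (MIN): min(-9, 33, 2) = -9
n3-1-2 (MIN): min(9, 28) = 9
n3-1 (MAX): max(-9, 9) = 9
n3-2-1 (MIN): min(-24, 49, -44) = -44
n3-2-2 (MIN): min(33, -39, -2) = -39
n3-2 (MAX): max(-44, -39) = -39
n3 (MIN): min(9, -39) = -39
root (MAX): max(-45, -12, -39) = -12
At root, MAX picks n2 (highest: -12).
At n2, MIN picks n2-1 (lowest: -12).
At n2-1, MAX picks n2-1-2 (highest: -12).
At n2-1-2, MIN picks n2-1-2-1 (lowest: -12).
Terminal value -12.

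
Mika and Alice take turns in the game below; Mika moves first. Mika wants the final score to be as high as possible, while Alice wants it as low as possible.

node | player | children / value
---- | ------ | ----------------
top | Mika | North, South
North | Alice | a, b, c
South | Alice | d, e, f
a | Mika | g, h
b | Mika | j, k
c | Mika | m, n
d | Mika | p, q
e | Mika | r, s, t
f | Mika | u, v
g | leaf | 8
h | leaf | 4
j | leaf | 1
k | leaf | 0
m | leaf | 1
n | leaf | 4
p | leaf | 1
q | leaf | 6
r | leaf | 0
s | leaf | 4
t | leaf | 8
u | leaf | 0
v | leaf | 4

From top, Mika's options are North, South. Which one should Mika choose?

a (Mika): max(8, 4) = 8
b (Mika): max(1, 0) = 1
c (Mika): max(1, 4) = 4
North (Alice): min(8, 1, 4) = 1
d (Mika): max(1, 6) = 6
e (Mika): max(0, 4, 8) = 8
f (Mika): max(0, 4) = 4
South (Alice): min(6, 8, 4) = 4
top (Mika): max(1, 4) = 4
Mika at top wants the highest of {North=1, South=4}, so chooses South.

South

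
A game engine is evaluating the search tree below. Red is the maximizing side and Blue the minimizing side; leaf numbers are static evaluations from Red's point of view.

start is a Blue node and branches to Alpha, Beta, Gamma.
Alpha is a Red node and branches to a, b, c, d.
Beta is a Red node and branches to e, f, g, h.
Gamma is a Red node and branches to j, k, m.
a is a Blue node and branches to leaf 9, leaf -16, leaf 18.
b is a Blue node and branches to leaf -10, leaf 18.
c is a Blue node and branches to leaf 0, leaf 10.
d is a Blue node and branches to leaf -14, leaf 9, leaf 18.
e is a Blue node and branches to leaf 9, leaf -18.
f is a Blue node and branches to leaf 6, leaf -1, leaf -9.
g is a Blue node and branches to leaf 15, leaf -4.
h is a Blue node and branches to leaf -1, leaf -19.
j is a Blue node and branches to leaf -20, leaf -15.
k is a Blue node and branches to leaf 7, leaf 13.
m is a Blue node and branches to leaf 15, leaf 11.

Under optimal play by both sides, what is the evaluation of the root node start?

-4

a (Blue): min(9, -16, 18) = -16
b (Blue): min(-10, 18) = -10
c (Blue): min(0, 10) = 0
d (Blue): min(-14, 9, 18) = -14
Alpha (Red): max(-16, -10, 0, -14) = 0
e (Blue): min(9, -18) = -18
f (Blue): min(6, -1, -9) = -9
g (Blue): min(15, -4) = -4
h (Blue): min(-1, -19) = -19
Beta (Red): max(-18, -9, -4, -19) = -4
j (Blue): min(-20, -15) = -20
k (Blue): min(7, 13) = 7
m (Blue): min(15, 11) = 11
Gamma (Red): max(-20, 7, 11) = 11
start (Blue): min(0, -4, 11) = -4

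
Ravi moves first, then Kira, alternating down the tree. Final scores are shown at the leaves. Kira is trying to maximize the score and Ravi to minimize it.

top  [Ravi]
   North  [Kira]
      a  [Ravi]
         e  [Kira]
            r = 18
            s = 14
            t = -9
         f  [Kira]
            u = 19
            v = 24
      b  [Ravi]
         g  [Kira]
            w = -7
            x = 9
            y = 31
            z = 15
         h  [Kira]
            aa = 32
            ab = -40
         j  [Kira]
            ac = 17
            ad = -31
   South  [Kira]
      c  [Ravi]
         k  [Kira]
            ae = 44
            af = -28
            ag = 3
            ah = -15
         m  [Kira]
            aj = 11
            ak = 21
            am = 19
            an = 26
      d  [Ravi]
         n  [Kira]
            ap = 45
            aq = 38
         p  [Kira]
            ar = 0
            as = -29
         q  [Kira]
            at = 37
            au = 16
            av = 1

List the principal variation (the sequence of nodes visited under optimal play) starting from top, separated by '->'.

e (Kira): max(18, 14, -9) = 18
f (Kira): max(19, 24) = 24
a (Ravi): min(18, 24) = 18
g (Kira): max(-7, 9, 31, 15) = 31
h (Kira): max(32, -40) = 32
j (Kira): max(17, -31) = 17
b (Ravi): min(31, 32, 17) = 17
North (Kira): max(18, 17) = 18
k (Kira): max(44, -28, 3, -15) = 44
m (Kira): max(11, 21, 19, 26) = 26
c (Ravi): min(44, 26) = 26
n (Kira): max(45, 38) = 45
p (Kira): max(0, -29) = 0
q (Kira): max(37, 16, 1) = 37
d (Ravi): min(45, 0, 37) = 0
South (Kira): max(26, 0) = 26
top (Ravi): min(18, 26) = 18
At top, Ravi picks North (lowest: 18).
At North, Kira picks a (highest: 18).
At a, Ravi picks e (lowest: 18).
At e, Kira picks r (highest: 18).
Terminal value 18.

top -> North -> a -> e -> r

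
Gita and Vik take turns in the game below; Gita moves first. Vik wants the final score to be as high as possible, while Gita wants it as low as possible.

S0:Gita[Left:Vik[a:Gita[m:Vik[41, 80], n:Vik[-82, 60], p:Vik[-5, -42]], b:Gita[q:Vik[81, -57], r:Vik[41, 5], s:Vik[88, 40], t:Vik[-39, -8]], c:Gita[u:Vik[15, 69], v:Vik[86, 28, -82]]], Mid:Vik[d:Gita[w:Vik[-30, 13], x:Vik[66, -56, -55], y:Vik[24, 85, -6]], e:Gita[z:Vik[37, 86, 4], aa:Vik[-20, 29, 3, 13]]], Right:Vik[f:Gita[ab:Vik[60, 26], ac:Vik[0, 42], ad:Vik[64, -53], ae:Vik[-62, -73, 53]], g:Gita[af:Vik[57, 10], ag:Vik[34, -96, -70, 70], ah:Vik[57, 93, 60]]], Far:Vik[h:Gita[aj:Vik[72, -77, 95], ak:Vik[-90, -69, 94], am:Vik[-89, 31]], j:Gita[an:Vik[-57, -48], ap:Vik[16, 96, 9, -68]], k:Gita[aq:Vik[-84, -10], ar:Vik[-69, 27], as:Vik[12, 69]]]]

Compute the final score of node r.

r (Vik): max(41, 5) = 41

41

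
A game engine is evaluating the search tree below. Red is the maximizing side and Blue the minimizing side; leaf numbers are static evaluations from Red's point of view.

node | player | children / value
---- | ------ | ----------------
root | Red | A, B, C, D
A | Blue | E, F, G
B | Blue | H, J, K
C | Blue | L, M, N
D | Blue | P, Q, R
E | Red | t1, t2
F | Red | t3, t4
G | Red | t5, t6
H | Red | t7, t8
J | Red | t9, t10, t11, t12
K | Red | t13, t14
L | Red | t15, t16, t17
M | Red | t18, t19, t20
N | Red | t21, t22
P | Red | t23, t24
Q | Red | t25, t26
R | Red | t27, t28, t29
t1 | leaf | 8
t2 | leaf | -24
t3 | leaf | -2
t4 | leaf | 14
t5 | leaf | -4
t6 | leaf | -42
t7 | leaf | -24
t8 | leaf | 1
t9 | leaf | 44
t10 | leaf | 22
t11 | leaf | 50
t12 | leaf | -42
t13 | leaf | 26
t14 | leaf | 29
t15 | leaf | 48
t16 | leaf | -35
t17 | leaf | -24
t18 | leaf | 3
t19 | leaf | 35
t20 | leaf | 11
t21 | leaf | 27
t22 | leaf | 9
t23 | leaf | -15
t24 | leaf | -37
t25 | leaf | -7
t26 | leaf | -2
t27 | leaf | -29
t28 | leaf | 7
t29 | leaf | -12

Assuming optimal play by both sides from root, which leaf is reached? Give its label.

t21

E (Red): max(8, -24) = 8
F (Red): max(-2, 14) = 14
G (Red): max(-4, -42) = -4
A (Blue): min(8, 14, -4) = -4
H (Red): max(-24, 1) = 1
J (Red): max(44, 22, 50, -42) = 50
K (Red): max(26, 29) = 29
B (Blue): min(1, 50, 29) = 1
L (Red): max(48, -35, -24) = 48
M (Red): max(3, 35, 11) = 35
N (Red): max(27, 9) = 27
C (Blue): min(48, 35, 27) = 27
P (Red): max(-15, -37) = -15
Q (Red): max(-7, -2) = -2
R (Red): max(-29, 7, -12) = 7
D (Blue): min(-15, -2, 7) = -15
root (Red): max(-4, 1, 27, -15) = 27
At root, Red picks C (highest: 27).
At C, Blue picks N (lowest: 27).
At N, Red picks t21 (highest: 27).
Terminal value 27.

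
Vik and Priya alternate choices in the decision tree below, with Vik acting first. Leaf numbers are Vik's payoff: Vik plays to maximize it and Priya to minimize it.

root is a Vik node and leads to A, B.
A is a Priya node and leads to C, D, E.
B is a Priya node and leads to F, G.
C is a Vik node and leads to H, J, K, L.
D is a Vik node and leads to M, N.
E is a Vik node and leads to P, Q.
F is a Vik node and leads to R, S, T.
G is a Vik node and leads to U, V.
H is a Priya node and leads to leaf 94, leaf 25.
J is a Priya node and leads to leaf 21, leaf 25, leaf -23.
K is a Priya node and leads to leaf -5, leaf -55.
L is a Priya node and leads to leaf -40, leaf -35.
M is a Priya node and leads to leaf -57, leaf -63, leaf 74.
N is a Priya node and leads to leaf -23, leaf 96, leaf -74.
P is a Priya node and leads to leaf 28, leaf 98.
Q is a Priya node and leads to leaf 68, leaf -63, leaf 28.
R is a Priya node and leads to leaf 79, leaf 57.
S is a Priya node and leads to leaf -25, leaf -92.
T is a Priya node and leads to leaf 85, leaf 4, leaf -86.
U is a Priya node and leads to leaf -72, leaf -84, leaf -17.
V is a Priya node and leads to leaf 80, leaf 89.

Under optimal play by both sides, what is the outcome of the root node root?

57

H (Priya): min(94, 25) = 25
J (Priya): min(21, 25, -23) = -23
K (Priya): min(-5, -55) = -55
L (Priya): min(-40, -35) = -40
C (Vik): max(25, -23, -55, -40) = 25
M (Priya): min(-57, -63, 74) = -63
N (Priya): min(-23, 96, -74) = -74
D (Vik): max(-63, -74) = -63
P (Priya): min(28, 98) = 28
Q (Priya): min(68, -63, 28) = -63
E (Vik): max(28, -63) = 28
A (Priya): min(25, -63, 28) = -63
R (Priya): min(79, 57) = 57
S (Priya): min(-25, -92) = -92
T (Priya): min(85, 4, -86) = -86
F (Vik): max(57, -92, -86) = 57
U (Priya): min(-72, -84, -17) = -84
V (Priya): min(80, 89) = 80
G (Vik): max(-84, 80) = 80
B (Priya): min(57, 80) = 57
root (Vik): max(-63, 57) = 57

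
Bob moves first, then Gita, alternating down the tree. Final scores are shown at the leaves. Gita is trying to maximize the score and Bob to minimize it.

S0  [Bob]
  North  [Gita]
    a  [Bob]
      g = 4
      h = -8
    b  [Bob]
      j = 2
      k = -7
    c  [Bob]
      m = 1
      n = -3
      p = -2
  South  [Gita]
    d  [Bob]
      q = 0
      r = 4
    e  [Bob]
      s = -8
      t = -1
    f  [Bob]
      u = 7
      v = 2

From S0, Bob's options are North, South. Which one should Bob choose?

a (Bob): min(4, -8) = -8
b (Bob): min(2, -7) = -7
c (Bob): min(1, -3, -2) = -3
North (Gita): max(-8, -7, -3) = -3
d (Bob): min(0, 4) = 0
e (Bob): min(-8, -1) = -8
f (Bob): min(7, 2) = 2
South (Gita): max(0, -8, 2) = 2
S0 (Bob): min(-3, 2) = -3
Bob at S0 wants the lowest of {North=-3, South=2}, so chooses North.

North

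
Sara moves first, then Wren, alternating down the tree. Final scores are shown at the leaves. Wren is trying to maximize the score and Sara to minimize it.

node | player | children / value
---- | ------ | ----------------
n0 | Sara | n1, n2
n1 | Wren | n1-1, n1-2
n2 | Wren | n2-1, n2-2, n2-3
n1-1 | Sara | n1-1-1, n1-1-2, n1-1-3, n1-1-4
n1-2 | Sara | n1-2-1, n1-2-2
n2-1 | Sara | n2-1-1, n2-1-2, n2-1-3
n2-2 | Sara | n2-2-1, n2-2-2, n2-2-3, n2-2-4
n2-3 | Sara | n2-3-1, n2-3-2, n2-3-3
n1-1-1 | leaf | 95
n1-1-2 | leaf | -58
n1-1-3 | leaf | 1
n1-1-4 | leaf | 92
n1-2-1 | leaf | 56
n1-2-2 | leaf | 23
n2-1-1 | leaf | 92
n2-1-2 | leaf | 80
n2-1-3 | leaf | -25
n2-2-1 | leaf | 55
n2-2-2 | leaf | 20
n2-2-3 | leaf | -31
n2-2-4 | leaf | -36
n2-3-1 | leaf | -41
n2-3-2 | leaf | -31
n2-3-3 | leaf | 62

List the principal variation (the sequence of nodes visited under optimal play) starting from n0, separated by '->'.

n0 -> n2 -> n2-1 -> n2-1-3

n1-1 (Sara): min(95, -58, 1, 92) = -58
n1-2 (Sara): min(56, 23) = 23
n1 (Wren): max(-58, 23) = 23
n2-1 (Sara): min(92, 80, -25) = -25
n2-2 (Sara): min(55, 20, -31, -36) = -36
n2-3 (Sara): min(-41, -31, 62) = -41
n2 (Wren): max(-25, -36, -41) = -25
n0 (Sara): min(23, -25) = -25
At n0, Sara picks n2 (lowest: -25).
At n2, Wren picks n2-1 (highest: -25).
At n2-1, Sara picks n2-1-3 (lowest: -25).
Terminal value -25.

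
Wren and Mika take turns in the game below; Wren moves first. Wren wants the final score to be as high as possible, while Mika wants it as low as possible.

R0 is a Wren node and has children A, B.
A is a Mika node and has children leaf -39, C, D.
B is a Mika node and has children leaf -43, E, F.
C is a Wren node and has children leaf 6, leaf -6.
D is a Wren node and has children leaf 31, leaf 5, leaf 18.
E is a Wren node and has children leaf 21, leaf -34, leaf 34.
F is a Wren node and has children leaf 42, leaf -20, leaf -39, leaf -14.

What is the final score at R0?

C (Wren): max(6, -6) = 6
D (Wren): max(31, 5, 18) = 31
A (Mika): min(-39, 6, 31) = -39
E (Wren): max(21, -34, 34) = 34
F (Wren): max(42, -20, -39, -14) = 42
B (Mika): min(-43, 34, 42) = -43
R0 (Wren): max(-39, -43) = -39

-39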